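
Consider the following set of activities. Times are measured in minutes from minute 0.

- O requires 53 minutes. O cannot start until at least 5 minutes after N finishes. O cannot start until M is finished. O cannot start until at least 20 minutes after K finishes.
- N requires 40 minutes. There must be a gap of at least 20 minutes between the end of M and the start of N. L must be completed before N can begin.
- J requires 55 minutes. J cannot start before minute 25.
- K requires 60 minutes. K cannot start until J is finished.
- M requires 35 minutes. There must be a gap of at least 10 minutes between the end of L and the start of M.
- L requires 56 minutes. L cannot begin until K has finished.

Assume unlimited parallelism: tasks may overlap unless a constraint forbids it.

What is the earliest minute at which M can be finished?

J waits on its own release at minute 25, so it starts at minute 25 and finishes at 25 + 55 = minute 80.
After J (finishes minute 80), K can start at minute 80 and finishes at minute 140.
After K (finishes minute 140), L can start at minute 140 and finishes at minute 196.
M cannot begin until L (finishes minute 196, plus 10-minute gap → minute 206). It runs from minute 206 to 206 + 35 = minute 241.

241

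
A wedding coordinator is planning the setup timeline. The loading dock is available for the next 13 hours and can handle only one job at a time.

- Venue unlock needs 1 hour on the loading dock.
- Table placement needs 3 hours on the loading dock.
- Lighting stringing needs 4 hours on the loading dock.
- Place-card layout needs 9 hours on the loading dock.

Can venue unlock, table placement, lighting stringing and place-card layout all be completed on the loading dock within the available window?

Running back to back, the jobs need 1 + 3 + 4 + 9 = 17 hours on the loading dock.
Since 17 > 13, they cannot all fit.

No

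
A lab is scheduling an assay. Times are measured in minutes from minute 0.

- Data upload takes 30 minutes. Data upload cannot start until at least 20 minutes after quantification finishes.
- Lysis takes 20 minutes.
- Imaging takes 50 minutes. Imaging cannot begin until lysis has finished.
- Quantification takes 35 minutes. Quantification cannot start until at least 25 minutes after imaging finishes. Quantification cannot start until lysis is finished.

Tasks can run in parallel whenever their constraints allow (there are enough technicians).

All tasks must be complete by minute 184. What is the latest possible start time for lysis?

4

To finish by minute 184, data upload (duration 30) must start no later than minute 154.
Since data upload (must start by minute 154, minus 20-minute gap → minute 134) depends on it, quantification must finish by minute 134. Backing off its 35-minute duration gives a latest start of minute 99.
Imaging feeds into quantification (must start by minute 99, minus 25-minute gap → minute 74); so imaging must finish by minute 74 and therefore start by minute 24.
For lysis: imaging (must start by minute 24); quantification (must start by minute 99). The most restrictive is minute 24; with a 20-minute duration, lysis must start by minute 4.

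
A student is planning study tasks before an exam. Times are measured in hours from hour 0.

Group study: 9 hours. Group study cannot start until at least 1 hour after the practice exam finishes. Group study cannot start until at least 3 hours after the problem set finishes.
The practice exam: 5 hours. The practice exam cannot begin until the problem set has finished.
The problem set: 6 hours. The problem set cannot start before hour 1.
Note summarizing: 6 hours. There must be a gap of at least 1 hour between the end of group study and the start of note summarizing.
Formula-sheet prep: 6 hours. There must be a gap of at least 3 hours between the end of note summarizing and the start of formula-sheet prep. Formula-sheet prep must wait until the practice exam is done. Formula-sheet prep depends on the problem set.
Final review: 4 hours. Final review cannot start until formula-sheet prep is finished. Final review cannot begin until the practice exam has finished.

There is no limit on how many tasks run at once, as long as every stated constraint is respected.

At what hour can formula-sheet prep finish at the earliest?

38

The problem set waits on its own release at hour 1, so it starts at hour 1 and finishes at 1 + 6 = hour 7.
The practice exam cannot begin until the problem set (finishes hour 7). It runs from hour 7 to 7 + 5 = hour 12.
For group study: the practice exam (finishes hour 12, plus 1-hour gap → hour 13); the problem set (finishes hour 7, plus 3-hour gap → hour 10). Taking the maximum gives a start of hour 13, and it finishes at 13 + 9 = hour 22.
Note summarizing waits on group study (finishes hour 22, plus 1-hour gap → hour 23), so it starts at hour 23 and finishes at 23 + 6 = hour 29.
Formula-sheet prep has to wait for note summarizing (finishes hour 29, plus 3-hour gap → hour 32); the practice exam (finishes hour 12); the problem set (finishes hour 7). The latest of these is hour 32, so formula-sheet prep runs hour 32 to 32 + 6 = hour 38.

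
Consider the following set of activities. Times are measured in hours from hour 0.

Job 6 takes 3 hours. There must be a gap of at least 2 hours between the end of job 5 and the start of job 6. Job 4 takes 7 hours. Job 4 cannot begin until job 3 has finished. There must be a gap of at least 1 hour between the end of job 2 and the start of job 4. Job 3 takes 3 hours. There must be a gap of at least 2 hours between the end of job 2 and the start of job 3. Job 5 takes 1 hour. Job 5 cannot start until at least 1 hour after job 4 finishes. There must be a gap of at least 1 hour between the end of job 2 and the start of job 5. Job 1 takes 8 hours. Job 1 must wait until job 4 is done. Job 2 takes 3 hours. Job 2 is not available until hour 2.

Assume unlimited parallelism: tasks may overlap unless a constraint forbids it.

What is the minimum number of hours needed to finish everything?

After its own release at hour 2, job 2 can start at hour 2 and finishes at hour 5.
Job 3 waits on job 2 (finishes hour 5, plus 2-hour gap → hour 7), so it starts at hour 7 and finishes at 7 + 3 = hour 10.
Job 4 has to wait for job 3 (finishes hour 10); job 2 (finishes hour 5, plus 1-hour gap → hour 6). The latest of these is hour 10, so job 4 runs hour 10 to 10 + 7 = hour 17.
Job 5 has to wait for job 4 (finishes hour 17, plus 1-hour gap → hour 18); job 2 (finishes hour 5, plus 1-hour gap → hour 6). The latest of these is hour 18, so job 5 runs hour 18 to 18 + 1 = hour 19.
Job 6 cannot begin until job 5 (finishes hour 19, plus 2-hour gap → hour 21). It runs from hour 21 to 21 + 3 = hour 24.
After job 4 (finishes hour 17), job 1 can start at hour 17 and finishes at hour 25.
All tasks are finished once the last one completes. Finish times: Job 1 at 25, Job 2 at 5, Job 3 at 10, Job 4 at 17, Job 5 at 19, Job 6 at 24. The latest is hour 25.

25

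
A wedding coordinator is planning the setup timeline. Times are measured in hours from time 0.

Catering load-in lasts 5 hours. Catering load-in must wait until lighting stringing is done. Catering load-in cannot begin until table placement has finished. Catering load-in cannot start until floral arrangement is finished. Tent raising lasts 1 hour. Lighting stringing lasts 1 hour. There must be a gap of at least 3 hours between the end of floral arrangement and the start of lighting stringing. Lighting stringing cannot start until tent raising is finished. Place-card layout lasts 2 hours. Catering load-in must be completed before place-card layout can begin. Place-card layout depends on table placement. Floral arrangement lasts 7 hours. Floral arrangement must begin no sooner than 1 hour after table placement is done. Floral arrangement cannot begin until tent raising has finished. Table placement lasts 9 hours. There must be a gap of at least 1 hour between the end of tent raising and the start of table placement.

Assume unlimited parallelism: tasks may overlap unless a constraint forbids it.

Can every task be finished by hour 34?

Yes

Tent raising can start immediately at hour 0; it finishes at hour 1.
After tent raising (finishes hour 1, plus 1-hour gap → hour 2), table placement can start at hour 2 and finishes at hour 11.
Floral arrangement cannot start until table placement (finishes hour 11, plus 1-hour gap → hour 12); tent raising (finishes hour 1). The controlling bound is hour 12, so floral arrangement finishes at 12 + 7 = hour 19.
Lighting stringing needs all of floral arrangement (finishes hour 19, plus 3-hour gap → hour 22); tent raising (finishes hour 1). That puts its earliest start at hour 22; it finishes at 22 + 1 = hour 23.
Catering load-in cannot start until lighting stringing (finishes hour 23); table placement (finishes hour 11); floral arrangement (finishes hour 19). The controlling bound is hour 23, so catering load-in finishes at 23 + 5 = hour 28.
Place-card layout cannot start until catering load-in (finishes hour 28); table placement (finishes hour 11). The controlling bound is hour 28, so place-card layout finishes at 28 + 2 = hour 30.
Every task is finished by hour 30, which is no later than the deadline of 34, so the schedule is feasible.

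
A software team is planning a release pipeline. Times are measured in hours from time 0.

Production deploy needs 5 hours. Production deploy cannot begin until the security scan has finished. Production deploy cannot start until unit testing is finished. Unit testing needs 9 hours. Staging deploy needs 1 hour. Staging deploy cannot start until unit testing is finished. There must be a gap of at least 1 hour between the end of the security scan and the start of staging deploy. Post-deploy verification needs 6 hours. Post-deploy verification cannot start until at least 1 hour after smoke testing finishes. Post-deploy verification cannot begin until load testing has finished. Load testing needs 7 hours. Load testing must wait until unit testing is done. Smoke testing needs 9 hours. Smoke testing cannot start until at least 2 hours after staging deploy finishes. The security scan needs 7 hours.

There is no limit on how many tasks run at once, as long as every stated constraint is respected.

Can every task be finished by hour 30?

Yes

The security scan can start immediately at hour 0; it finishes at hour 7.
Unit testing has no prerequisites, so it starts at hour 0 and finishes at hour 9.
Production deploy needs all of the security scan (finishes hour 7); unit testing (finishes hour 9). That puts its earliest start at hour 9; it finishes at 9 + 5 = hour 14.
Load testing waits on unit testing (finishes hour 9), so it starts at hour 9 and finishes at 9 + 7 = hour 16.
Staging deploy cannot start until unit testing (finishes hour 9); the security scan (finishes hour 7, plus 1-hour gap → hour 8). The controlling bound is hour 9, so staging deploy finishes at 9 + 1 = hour 10.
Smoke testing cannot begin until staging deploy (finishes hour 10, plus 2-hour gap → hour 12). It runs from hour 12 to 12 + 9 = hour 21.
Post-deploy verification cannot start until smoke testing (finishes hour 21, plus 1-hour gap → hour 22); load testing (finishes hour 16). The controlling bound is hour 22, so post-deploy verification finishes at 22 + 6 = hour 28.
Every task is finished by hour 28, which is no later than the deadline of 30, so the schedule is feasible.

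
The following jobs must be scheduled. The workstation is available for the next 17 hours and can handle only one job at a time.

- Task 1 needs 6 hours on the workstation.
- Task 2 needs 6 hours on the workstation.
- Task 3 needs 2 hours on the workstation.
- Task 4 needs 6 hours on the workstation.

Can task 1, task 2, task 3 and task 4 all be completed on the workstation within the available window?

No

Running back to back, the jobs need 6 + 6 + 2 + 6 = 20 hours on the workstation.
Since 20 > 17, they cannot all fit.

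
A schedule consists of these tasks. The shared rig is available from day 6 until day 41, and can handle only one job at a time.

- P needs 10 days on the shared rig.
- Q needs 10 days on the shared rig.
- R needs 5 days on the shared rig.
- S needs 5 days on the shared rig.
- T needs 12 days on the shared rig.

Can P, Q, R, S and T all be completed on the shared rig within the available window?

No

The shared rig window is 41 − 6 = 35 days.
Running back to back, the jobs need 10 + 10 + 5 + 5 + 12 = 42 days on the shared rig.
Since 42 > 35, they cannot all fit.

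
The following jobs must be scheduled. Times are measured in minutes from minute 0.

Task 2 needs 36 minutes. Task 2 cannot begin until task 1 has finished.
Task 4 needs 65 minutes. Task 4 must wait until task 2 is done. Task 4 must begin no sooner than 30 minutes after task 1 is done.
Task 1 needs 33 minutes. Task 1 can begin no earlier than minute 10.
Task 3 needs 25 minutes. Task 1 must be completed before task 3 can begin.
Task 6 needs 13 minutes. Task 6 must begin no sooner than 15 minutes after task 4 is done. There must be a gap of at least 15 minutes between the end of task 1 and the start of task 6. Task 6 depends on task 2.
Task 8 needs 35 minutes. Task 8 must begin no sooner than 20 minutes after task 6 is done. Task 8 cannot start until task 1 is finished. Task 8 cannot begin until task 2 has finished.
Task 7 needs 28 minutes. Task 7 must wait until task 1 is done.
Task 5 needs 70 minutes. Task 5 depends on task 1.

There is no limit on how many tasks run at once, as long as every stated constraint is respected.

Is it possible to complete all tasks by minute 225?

After its own release at minute 10, task 1 can start at minute 10 and finishes at minute 43.
After task 1 (finishes minute 43), task 7 can start at minute 43 and finishes at minute 71.
After task 1 (finishes minute 43), task 5 can start at minute 43 and finishes at minute 113.
Task 3 cannot begin until task 1 (finishes minute 43). It runs from minute 43 to 43 + 25 = minute 68.
After task 1 (finishes minute 43), task 2 can start at minute 43 and finishes at minute 79.
For task 4: task 2 (finishes minute 79); task 1 (finishes minute 43, plus 30-minute gap → minute 73). Taking the maximum gives a start of minute 79, and it finishes at 79 + 65 = minute 144.
Task 6 has to wait for task 4 (finishes minute 144, plus 15-minute gap → minute 159); task 1 (finishes minute 43, plus 15-minute gap → minute 58); task 2 (finishes minute 79). The latest of these is minute 159, so task 6 runs minute 159 to 159 + 13 = minute 172.
Task 8 has to wait for task 6 (finishes minute 172, plus 20-minute gap → minute 192); task 1 (finishes minute 43); task 2 (finishes minute 79). The latest of these is minute 192, so task 8 runs minute 192 to 192 + 35 = minute 227.
The earliest everything can be done is minute 227, which is after the deadline of 225, so it is not possible.

No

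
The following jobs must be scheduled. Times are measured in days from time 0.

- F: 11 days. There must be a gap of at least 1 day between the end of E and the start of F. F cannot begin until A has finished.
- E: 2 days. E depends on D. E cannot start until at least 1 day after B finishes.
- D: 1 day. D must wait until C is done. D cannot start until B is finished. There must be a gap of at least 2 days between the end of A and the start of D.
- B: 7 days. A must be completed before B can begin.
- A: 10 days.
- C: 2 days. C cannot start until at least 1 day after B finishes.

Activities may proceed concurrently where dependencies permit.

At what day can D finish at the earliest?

A has no prerequisites, so it starts at day 0 and finishes at day 10.
B waits on A (finishes day 10), so it starts at day 10 and finishes at 10 + 7 = day 17.
C cannot begin until B (finishes day 17, plus 1-day gap → day 18). It runs from day 18 to 18 + 2 = day 20.
For D: C (finishes day 20); B (finishes day 17); A (finishes day 10, plus 2-day gap → day 12). Taking the maximum gives a start of day 20, and it finishes at 20 + 1 = day 21.

21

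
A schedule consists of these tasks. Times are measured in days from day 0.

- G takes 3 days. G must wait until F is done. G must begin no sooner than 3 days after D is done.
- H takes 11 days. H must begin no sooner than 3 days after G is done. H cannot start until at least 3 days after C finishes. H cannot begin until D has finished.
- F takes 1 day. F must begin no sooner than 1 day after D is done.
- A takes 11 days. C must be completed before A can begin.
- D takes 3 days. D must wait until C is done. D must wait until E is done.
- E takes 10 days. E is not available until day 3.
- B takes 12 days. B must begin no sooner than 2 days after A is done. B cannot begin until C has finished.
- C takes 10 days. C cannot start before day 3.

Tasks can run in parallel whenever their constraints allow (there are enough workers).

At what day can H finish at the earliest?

36

E cannot begin until its own release at day 3. It runs from day 3 to 3 + 10 = day 13.
After its own release at day 3, C can start at day 3 and finishes at day 13.
D cannot start until C (finishes day 13); E (finishes day 13). The controlling bound is day 13, so D finishes at 13 + 3 = day 16.
F waits on D (finishes day 16, plus 1-day gap → day 17), so it starts at day 17 and finishes at 17 + 1 = day 18.
For G: F (finishes day 18); D (finishes day 16, plus 3-day gap → day 19). Taking the maximum gives a start of day 19, and it finishes at 19 + 3 = day 22.
H cannot start until G (finishes day 22, plus 3-day gap → day 25); C (finishes day 13, plus 3-day gap → day 16); D (finishes day 16). The controlling bound is day 25, so H finishes at 25 + 11 = day 36.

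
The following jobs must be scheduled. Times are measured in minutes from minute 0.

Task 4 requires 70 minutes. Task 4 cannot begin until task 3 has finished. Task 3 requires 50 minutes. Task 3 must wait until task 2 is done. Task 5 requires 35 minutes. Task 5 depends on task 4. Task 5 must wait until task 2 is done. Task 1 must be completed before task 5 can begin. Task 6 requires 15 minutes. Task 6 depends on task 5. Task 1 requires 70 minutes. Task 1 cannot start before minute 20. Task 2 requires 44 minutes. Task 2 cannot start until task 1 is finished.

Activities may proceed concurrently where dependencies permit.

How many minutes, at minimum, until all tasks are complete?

After its own release at minute 20, task 1 can start at minute 20 and finishes at minute 90.
Task 2 waits on task 1 (finishes minute 90), so it starts at minute 90 and finishes at 90 + 44 = minute 134.
Task 3 cannot begin until task 2 (finishes minute 134). It runs from minute 134 to 134 + 50 = minute 184.
After task 3 (finishes minute 184), task 4 can start at minute 184 and finishes at minute 254.
Task 5 needs all of task 4 (finishes minute 254); task 2 (finishes minute 134); task 1 (finishes minute 90). That puts its earliest start at minute 254; it finishes at 254 + 35 = minute 289.
After task 5 (finishes minute 289), task 6 can start at minute 289 and finishes at minute 304.
All tasks are finished once the last one completes. Finish times: Task 1 at 90, Task 2 at 134, Task 3 at 184, Task 4 at 254, Task 5 at 289, Task 6 at 304. The latest is minute 304.

304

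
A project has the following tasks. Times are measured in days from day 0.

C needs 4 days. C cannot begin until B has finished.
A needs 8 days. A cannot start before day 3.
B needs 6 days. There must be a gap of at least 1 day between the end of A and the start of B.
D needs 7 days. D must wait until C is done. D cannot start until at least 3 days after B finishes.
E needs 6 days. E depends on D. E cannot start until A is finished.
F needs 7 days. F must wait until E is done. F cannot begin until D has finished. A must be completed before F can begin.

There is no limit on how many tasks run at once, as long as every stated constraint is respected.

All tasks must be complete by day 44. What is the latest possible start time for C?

F must finish by day 44; it takes 7 days, so it must start by 44 − 7 = day 37.
E has to be done before F (must start by day 37). That means finishing by day 37, i.e. starting by 37 − 6 = day 31.
D has several dependents: E (must start by day 31); F (must start by day 37). The earliest of those limits is day 31, so D must start by 31 − 7 = day 24.
C feeds into D (must start by day 24); so C must finish by day 24 and therefore start by day 20.

20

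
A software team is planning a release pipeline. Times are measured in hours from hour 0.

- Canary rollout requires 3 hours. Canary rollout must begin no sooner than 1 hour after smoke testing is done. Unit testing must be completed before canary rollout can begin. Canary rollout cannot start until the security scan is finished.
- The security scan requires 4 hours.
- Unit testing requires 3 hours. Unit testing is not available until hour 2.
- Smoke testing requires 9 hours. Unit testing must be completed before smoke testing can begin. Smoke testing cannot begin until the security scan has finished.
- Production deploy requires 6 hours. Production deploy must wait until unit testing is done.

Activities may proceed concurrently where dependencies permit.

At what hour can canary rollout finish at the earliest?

Nothing blocks the security scan, so it runs from hour 0 to hour 4.
Unit testing cannot begin until its own release at hour 2. It runs from hour 2 to 2 + 3 = hour 5.
For smoke testing: unit testing (finishes hour 5); the security scan (finishes hour 4). Taking the maximum gives a start of hour 5, and it finishes at 5 + 9 = hour 14.
Canary rollout cannot start until smoke testing (finishes hour 14, plus 1-hour gap → hour 15); unit testing (finishes hour 5); the security scan (finishes hour 4). The controlling bound is hour 15, so canary rollout finishes at 15 + 3 = hour 18.

18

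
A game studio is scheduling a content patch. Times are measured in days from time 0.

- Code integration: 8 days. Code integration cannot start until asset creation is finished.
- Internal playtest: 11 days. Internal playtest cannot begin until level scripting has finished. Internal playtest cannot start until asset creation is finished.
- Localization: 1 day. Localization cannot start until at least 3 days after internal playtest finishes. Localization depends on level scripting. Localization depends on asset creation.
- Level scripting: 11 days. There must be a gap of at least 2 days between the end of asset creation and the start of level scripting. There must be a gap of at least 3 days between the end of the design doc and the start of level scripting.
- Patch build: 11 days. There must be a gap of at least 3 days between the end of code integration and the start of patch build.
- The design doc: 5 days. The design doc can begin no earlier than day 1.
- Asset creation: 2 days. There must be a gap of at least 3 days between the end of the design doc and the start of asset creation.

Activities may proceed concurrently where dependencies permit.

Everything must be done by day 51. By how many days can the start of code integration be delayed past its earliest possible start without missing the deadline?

18

The design doc cannot begin until its own release at day 1. It runs from day 1 to 1 + 5 = day 6.
After the design doc (finishes day 6, plus 3-day gap → day 9), asset creation can start at day 9 and finishes at day 11.
Code integration waits on asset creation (finishes day 11), so it starts at day 11 and finishes at 11 + 8 = day 19.

Working backward from the deadline:
Patch build has no dependents, so it just needs to finish by day 51. Starting by 51 − 11 = day 40 achieves that.
Code integration must finish before patch build (must start by day 40, minus 3-day gap → day 37). With an 8-day duration, code integration must start by 37 − 8 = day 29.
So code integration can start as early as day 11 and as late as day 29, giving 29 − 11 = 18 days of slack.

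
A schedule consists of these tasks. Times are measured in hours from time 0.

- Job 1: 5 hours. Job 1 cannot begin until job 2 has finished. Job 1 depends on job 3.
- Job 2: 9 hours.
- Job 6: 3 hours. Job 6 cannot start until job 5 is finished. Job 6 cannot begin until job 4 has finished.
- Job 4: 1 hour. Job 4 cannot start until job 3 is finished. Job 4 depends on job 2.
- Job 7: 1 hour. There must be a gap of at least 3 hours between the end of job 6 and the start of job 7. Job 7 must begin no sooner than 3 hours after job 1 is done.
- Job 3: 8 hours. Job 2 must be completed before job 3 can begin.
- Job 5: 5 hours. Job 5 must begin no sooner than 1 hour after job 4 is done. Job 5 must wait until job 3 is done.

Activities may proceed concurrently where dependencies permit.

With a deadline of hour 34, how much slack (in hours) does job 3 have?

Job 2 has no prerequisites, so it starts at hour 0 and finishes at hour 9.
After job 2 (finishes hour 9), job 3 can start at hour 9 and finishes at hour 17.

Working backward from the deadline:
Job 7 has no dependents, so it just needs to finish by hour 34. Starting by 34 − 1 = hour 33 achieves that.
Job 1 must finish before job 7 (must start by hour 33, minus 3-hour gap → hour 30). With a 5-hour duration, job 1 must start by 30 − 5 = hour 25.
Job 6 feeds into job 7 (must start by hour 33, minus 3-hour gap → hour 30); so job 6 must finish by hour 30 and therefore start by hour 27.
Job 5 must finish before job 6 (must start by hour 27). With a 5-hour duration, job 5 must start by 27 − 5 = hour 22.
Job 4 feeds job 5 (must start by hour 22, minus 1-hour gap → hour 21); job 6 (must start by hour 27). Taking the minimum, job 4 must finish by hour 21 and start by 21 − 1 = hour 20.
For job 3: job 1 (must start by hour 25); job 4 (must start by hour 20); job 5 (must start by hour 22). The most restrictive is hour 20; with an 8-hour duration, job 3 must start by hour 12.
So job 3 can start as early as hour 9 and as late as hour 12, giving 12 − 9 = 3 hours of slack.

3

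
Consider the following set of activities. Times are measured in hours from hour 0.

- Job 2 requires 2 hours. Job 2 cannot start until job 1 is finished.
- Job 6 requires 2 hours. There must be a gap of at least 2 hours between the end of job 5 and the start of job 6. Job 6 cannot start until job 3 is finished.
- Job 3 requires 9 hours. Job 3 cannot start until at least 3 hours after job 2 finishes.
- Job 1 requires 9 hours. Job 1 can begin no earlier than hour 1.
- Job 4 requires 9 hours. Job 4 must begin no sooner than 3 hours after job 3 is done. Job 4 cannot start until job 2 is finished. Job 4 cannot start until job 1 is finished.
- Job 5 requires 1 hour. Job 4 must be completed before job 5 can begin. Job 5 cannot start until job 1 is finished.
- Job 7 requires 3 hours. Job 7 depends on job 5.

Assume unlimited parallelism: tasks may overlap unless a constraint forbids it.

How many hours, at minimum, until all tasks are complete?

41

After its own release at hour 1, job 1 can start at hour 1 and finishes at hour 10.
Job 2 waits on job 1 (finishes hour 10), so it starts at hour 10 and finishes at 10 + 2 = hour 12.
After job 2 (finishes hour 12, plus 3-hour gap → hour 15), job 3 can start at hour 15 and finishes at hour 24.
For job 4: job 3 (finishes hour 24, plus 3-hour gap → hour 27); job 2 (finishes hour 12); job 1 (finishes hour 10). Taking the maximum gives a start of hour 27, and it finishes at 27 + 9 = hour 36.
Job 5 cannot start until job 4 (finishes hour 36); job 1 (finishes hour 10). The controlling bound is hour 36, so job 5 finishes at 36 + 1 = hour 37.
Job 7 waits on job 5 (finishes hour 37), so it starts at hour 37 and finishes at 37 + 3 = hour 40.
Job 6 has to wait for job 5 (finishes hour 37, plus 2-hour gap → hour 39); job 3 (finishes hour 24). The latest of these is hour 39, so job 6 runs hour 39 to 39 + 2 = hour 41.
All tasks are finished once the last one completes. Finish times: Job 1 at 10, Job 2 at 12, Job 3 at 24, Job 4 at 36, Job 5 at 37, Job 6 at 41, Job 7 at 40. The latest is hour 41.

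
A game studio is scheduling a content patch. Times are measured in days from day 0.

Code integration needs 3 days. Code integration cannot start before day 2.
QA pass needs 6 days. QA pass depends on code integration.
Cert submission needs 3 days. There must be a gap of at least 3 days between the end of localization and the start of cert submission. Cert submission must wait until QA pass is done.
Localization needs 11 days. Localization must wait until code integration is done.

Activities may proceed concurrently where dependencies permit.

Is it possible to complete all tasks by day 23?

Code integration waits on its own release at day 2, so it starts at day 2 and finishes at 2 + 3 = day 5.
After code integration (finishes day 5), QA pass can start at day 5 and finishes at day 11.
After code integration (finishes day 5), localization can start at day 5 and finishes at day 16.
Cert submission needs all of localization (finishes day 16, plus 3-day gap → day 19); QA pass (finishes day 11). That puts its earliest start at day 19; it finishes at 19 + 3 = day 22.
Every task is finished by day 22, which is no later than the deadline of 23, so the schedule is feasible.

Yes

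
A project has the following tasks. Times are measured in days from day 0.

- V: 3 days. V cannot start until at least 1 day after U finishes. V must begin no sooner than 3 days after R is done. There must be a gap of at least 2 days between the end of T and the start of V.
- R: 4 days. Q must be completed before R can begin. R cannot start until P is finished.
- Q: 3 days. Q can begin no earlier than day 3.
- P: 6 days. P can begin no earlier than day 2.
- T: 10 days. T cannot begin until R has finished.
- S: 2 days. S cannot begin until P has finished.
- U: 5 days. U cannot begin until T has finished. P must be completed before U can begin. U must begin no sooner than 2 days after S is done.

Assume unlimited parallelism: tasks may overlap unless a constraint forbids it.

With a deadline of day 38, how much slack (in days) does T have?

Q waits on its own release at day 3, so it starts at day 3 and finishes at 3 + 3 = day 6.
P waits on its own release at day 2, so it starts at day 2 and finishes at 2 + 6 = day 8.
R has to wait for Q (finishes day 6); P (finishes day 8). The latest of these is day 8, so R runs day 8 to 8 + 4 = day 12.
After R (finishes day 12), T can start at day 12 and finishes at day 22.

Working backward from the deadline:
V must finish by day 38; it takes 3 days, so it must start by 38 − 3 = day 35.
U must finish before V (must start by day 35, minus 1-day gap → day 34). With a 5-day duration, U must start by 34 − 5 = day 29.
T has several dependents: U (must start by day 29); V (must start by day 35, minus 2-day gap → day 33). The earliest of those limits is day 29, so T must start by 29 − 10 = day 19.
So T can start as early as day 12 and as late as day 19, giving 19 − 12 = 7 days of slack.

7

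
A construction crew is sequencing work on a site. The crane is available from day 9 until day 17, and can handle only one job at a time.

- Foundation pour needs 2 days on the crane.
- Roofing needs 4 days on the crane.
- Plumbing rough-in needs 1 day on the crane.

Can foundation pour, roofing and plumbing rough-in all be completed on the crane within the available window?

The crane window is 17 − 9 = 8 days.
Running back to back, the jobs need 2 + 4 + 1 = 7 days on the crane.
Since 7 ≤ 8, they fit within the window.

Yes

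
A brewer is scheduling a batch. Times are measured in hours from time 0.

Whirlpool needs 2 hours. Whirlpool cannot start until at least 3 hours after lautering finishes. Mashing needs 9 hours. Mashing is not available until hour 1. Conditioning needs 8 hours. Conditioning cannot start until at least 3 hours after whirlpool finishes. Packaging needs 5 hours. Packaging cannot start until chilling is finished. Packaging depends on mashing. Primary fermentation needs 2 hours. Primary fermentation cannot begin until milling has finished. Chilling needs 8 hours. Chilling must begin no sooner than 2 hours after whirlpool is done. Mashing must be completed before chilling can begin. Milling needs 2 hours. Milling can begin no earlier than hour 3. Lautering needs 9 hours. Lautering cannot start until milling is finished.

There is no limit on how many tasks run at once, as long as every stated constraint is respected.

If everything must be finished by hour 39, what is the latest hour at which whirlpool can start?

22

To finish by hour 39, packaging (duration 5) must start no later than hour 34.
Chilling feeds into packaging (must start by hour 34); so chilling must finish by hour 34 and therefore start by hour 26.
To finish by hour 39, conditioning (duration 8) must start no later than hour 31.
Whirlpool feeds chilling (must start by hour 26, minus 2-hour gap → hour 24); conditioning (must start by hour 31, minus 3-hour gap → hour 28). Taking the minimum, whirlpool must finish by hour 24 and start by 24 − 2 = hour 22.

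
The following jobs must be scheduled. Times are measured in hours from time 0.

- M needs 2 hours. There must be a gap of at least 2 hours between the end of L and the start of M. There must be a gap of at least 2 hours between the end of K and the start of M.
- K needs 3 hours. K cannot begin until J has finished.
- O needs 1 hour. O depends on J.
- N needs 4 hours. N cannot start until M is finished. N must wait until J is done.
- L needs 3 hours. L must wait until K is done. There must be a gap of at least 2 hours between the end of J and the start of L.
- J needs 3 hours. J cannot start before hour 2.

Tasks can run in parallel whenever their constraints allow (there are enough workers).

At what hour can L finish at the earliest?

11

J cannot begin until its own release at hour 2. It runs from hour 2 to 2 + 3 = hour 5.
K waits on J (finishes hour 5), so it starts at hour 5 and finishes at 5 + 3 = hour 8.
L cannot start until K (finishes hour 8); J (finishes hour 5, plus 2-hour gap → hour 7). The controlling bound is hour 8, so L finishes at 8 + 3 = hour 11.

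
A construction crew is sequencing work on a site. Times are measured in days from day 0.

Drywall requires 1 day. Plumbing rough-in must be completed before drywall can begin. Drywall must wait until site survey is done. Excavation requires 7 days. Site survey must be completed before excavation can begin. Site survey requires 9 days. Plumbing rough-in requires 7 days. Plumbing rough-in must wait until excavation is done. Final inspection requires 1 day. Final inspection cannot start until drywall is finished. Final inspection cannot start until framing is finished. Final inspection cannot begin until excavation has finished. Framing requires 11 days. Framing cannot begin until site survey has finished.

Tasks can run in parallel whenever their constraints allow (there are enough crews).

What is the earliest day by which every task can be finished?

Nothing blocks site survey, so it runs from day 0 to day 9.
Framing cannot begin until site survey (finishes day 9). It runs from day 9 to 9 + 11 = day 20.
Excavation waits on site survey (finishes day 9), so it starts at day 9 and finishes at 9 + 7 = day 16.
Plumbing rough-in cannot begin until excavation (finishes day 16). It runs from day 16 to 16 + 7 = day 23.
Drywall needs all of plumbing rough-in (finishes day 23); site survey (finishes day 9). That puts its earliest start at day 23; it finishes at 23 + 1 = day 24.
Final inspection cannot start until drywall (finishes day 24); framing (finishes day 20); excavation (finishes day 16). The controlling bound is day 24, so final inspection finishes at 24 + 1 = day 25.
All tasks are finished once the last one completes. Finish times: Site survey at 9, Excavation at 16, Framing at 20, Plumbing rough-in at 23, Drywall at 24, Final inspection at 25. The latest is day 25.

25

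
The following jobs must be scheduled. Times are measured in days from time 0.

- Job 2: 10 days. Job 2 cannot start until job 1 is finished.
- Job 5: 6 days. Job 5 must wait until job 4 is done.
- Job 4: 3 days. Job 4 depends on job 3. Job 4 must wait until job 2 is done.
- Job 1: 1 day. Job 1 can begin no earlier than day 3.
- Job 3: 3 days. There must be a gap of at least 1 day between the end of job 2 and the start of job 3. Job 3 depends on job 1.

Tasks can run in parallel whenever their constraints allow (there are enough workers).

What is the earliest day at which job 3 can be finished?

18

Job 1 waits on its own release at day 3, so it starts at day 3 and finishes at 3 + 1 = day 4.
After job 1 (finishes day 4), job 2 can start at day 4 and finishes at day 14.
Job 3 has to wait for job 2 (finishes day 14, plus 1-day gap → day 15); job 1 (finishes day 4). The latest of these is day 15, so job 3 runs day 15 to 15 + 3 = day 18.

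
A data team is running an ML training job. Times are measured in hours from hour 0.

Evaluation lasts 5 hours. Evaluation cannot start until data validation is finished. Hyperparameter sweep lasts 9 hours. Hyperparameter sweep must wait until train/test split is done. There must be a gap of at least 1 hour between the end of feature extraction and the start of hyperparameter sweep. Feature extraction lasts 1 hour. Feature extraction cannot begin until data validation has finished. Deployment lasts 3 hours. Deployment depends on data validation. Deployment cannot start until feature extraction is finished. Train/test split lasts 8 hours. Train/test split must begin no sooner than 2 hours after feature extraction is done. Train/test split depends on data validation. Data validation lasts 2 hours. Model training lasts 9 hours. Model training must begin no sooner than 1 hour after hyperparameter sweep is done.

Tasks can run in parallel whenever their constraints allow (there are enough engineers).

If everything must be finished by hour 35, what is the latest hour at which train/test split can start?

8

Model training must finish by hour 35; it takes 9 hours, so it must start by 35 − 9 = hour 26.
Hyperparameter sweep must finish before model training (must start by hour 26, minus 1-hour gap → hour 25). With a 9-hour duration, hyperparameter sweep must start by 25 − 9 = hour 16.
Train/test split has to be done before hyperparameter sweep (must start by hour 16). That means finishing by hour 16, i.e. starting by 16 − 8 = hour 8.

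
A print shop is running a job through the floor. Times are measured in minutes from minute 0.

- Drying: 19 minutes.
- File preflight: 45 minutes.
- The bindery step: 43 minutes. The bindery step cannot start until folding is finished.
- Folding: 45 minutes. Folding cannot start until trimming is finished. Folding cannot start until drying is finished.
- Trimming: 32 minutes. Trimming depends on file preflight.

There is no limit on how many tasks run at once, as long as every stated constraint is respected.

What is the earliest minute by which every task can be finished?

165

Drying has no prerequisites, so it starts at minute 0 and finishes at minute 19.
File preflight can start immediately at minute 0; it finishes at minute 45.
Trimming waits on file preflight (finishes minute 45), so it starts at minute 45 and finishes at 45 + 32 = minute 77.
Folding needs all of trimming (finishes minute 77); drying (finishes minute 19). That puts its earliest start at minute 77; it finishes at 77 + 45 = minute 122.
The bindery step cannot begin until folding (finishes minute 122). It runs from minute 122 to 122 + 43 = minute 165.
All tasks are finished once the last one completes. Finish times: File preflight at 45, Drying at 19, Trimming at 77, Folding at 122, The bindery step at 165. The latest is minute 165.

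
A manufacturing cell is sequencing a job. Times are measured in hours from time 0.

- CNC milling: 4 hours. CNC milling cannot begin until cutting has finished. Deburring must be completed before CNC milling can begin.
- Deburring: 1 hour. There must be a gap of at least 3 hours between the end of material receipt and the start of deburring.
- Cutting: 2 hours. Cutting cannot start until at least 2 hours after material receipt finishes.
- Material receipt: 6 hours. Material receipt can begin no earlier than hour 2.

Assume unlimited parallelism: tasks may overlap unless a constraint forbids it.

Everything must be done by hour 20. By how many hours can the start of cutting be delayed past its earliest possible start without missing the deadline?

4

Material receipt cannot begin until its own release at hour 2. It runs from hour 2 to 2 + 6 = hour 8.
Cutting cannot begin until material receipt (finishes hour 8, plus 2-hour gap → hour 10). It runs from hour 10 to 10 + 2 = hour 12.

Working backward from the deadline:
CNC milling has no dependents, so it just needs to finish by hour 20. Starting by 20 − 4 = hour 16 achieves that.
Cutting must finish before CNC milling (must start by hour 16). With a 2-hour duration, cutting must start by 16 − 2 = hour 14.
So cutting can start as early as hour 10 and as late as hour 14, giving 14 − 10 = 4 hours of slack.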